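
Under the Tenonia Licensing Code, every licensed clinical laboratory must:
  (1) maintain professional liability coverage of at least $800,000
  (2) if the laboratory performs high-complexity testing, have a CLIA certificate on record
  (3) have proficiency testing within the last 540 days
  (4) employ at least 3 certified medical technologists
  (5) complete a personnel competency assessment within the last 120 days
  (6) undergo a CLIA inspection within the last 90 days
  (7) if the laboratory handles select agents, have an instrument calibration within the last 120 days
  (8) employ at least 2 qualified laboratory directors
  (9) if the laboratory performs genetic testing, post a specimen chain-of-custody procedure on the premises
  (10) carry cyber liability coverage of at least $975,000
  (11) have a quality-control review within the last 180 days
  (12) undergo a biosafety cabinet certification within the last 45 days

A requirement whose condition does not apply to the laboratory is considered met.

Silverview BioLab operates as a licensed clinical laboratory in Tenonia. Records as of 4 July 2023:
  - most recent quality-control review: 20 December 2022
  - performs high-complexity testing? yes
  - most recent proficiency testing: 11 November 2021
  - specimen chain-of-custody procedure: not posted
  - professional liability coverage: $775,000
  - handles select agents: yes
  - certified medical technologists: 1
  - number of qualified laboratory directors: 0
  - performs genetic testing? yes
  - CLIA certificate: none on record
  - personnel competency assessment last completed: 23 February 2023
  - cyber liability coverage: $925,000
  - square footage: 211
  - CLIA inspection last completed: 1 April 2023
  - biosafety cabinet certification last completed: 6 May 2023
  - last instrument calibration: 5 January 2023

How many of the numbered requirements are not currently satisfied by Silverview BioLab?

1. professional liability coverage $775,000 < $800,000 → not met
2. condition 'performs high-complexity testing' holds; CLIA certificate absent → not met
3. proficiency testing 600 days ago vs limit 540 → not met
4. certified medical technologists 1 < 3 → not met
5. personnel competency assessment 131 days ago vs limit 120 → not met
6. CLIA inspection 94 days ago vs limit 90 → not met
7. condition 'handles select agents' holds; instrument calibration 180 days ago vs limit 120 → not met
8. qualified laboratory directors 0 < 2 → not met
9. condition 'performs genetic testing' holds; specimen chain-of-custody procedure absent → not met
10. cyber liability coverage $925,000 < $975,000 → not met
11. quality-control review 196 days ago vs limit 180 → not met
12. biosafety cabinet certification 59 days ago vs limit 45 → not met
Not met: 12 of 12

12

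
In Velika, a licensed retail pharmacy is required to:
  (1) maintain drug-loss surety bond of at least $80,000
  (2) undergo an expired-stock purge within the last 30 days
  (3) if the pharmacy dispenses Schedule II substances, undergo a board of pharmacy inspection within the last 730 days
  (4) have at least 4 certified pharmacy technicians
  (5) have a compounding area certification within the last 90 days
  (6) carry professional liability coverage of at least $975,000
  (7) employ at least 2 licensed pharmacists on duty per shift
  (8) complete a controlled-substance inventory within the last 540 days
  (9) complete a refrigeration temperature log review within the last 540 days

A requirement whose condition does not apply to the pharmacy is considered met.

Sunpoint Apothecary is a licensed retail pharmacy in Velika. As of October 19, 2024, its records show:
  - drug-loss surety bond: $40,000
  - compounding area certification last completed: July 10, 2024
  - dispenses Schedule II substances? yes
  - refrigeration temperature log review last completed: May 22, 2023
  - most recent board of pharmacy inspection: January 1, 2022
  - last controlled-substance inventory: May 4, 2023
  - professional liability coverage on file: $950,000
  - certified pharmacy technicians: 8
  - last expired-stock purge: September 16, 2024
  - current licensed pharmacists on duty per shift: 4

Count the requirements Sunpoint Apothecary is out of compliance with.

1. drug-loss surety bond $40,000 < $80,000 → not met
2. expired-stock purge 33 days ago vs limit 30 → not met
3. condition 'dispenses Schedule II substances' holds; board of pharmacy inspection 1022 days ago vs limit 730 → not met
4. certified pharmacy technicians 8 ≥ 4 → met
5. compounding area certification 101 days ago vs limit 90 → not met
6. professional liability coverage $950,000 < $975,000 → not met
7. licensed pharmacists on duty per shift 4 ≥ 2 → met
8. controlled-substance inventory 534 days ago vs limit 540 → met
9. refrigeration temperature log review 516 days ago vs limit 540 → met
Not met: 5 of 9

5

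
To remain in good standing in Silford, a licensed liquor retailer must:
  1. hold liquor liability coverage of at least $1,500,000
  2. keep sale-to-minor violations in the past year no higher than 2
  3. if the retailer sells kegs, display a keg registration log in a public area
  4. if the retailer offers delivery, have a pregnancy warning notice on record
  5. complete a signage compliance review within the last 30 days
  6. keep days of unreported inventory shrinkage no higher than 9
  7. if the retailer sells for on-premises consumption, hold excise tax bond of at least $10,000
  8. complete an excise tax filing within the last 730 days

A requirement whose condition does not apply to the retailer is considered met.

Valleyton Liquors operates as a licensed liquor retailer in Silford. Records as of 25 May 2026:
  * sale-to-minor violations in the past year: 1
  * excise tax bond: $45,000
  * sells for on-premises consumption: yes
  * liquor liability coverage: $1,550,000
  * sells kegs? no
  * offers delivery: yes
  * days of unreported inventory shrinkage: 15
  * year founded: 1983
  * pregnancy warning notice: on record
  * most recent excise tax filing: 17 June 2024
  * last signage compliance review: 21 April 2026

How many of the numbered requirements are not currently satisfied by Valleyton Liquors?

1. liquor liability coverage $1,550,000 ≥ $1,500,000 → met
2. sale-to-minor violations in the past year 1 ≤ 2 → met
3. condition 'sells kegs' does not hold → requirement n/a → met
4. condition 'offers delivery' holds; pregnancy warning notice present → met
5. signage compliance review 34 days ago vs limit 30 → not met
6. days of unreported inventory shrinkage 15 > 9 → not met
7. condition 'sells for on-premises consumption' holds; excise tax bond $45,000 ≥ $10,000 → met
8. excise tax filing 707 days ago vs limit 730 → met
Not met: 2 of 8

2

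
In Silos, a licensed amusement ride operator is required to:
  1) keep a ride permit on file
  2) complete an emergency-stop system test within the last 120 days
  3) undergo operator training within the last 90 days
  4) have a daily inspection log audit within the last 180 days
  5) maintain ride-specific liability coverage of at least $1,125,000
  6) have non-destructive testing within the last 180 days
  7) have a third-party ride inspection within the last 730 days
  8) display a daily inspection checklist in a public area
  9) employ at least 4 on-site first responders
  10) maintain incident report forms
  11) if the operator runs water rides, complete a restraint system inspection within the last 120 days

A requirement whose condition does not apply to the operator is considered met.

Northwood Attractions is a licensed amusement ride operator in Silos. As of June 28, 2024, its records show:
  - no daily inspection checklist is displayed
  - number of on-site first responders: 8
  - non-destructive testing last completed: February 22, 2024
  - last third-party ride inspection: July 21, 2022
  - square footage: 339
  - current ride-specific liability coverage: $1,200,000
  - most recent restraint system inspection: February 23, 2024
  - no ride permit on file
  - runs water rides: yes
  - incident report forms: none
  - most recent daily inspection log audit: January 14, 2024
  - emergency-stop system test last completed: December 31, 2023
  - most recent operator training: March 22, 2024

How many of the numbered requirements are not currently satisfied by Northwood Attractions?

1. ride permit absent → not met
2. emergency-stop system test 180 days ago vs limit 120 → not met
3. operator training 98 days ago vs limit 90 → not met
4. daily inspection log audit 166 days ago vs limit 180 → met
5. ride-specific liability coverage $1,200,000 ≥ $1,125,000 → met
6. non-destructive testing 127 days ago vs limit 180 → met
7. third-party ride inspection 708 days ago vs limit 730 → met
8. daily inspection checklist absent → not met
9. on-site first responders 8 ≥ 4 → met
10. incident report forms absent → not met
11. condition 'runs water rides' holds; restraint system inspection 126 days ago vs limit 120 → not met
Not met: 6 of 11

6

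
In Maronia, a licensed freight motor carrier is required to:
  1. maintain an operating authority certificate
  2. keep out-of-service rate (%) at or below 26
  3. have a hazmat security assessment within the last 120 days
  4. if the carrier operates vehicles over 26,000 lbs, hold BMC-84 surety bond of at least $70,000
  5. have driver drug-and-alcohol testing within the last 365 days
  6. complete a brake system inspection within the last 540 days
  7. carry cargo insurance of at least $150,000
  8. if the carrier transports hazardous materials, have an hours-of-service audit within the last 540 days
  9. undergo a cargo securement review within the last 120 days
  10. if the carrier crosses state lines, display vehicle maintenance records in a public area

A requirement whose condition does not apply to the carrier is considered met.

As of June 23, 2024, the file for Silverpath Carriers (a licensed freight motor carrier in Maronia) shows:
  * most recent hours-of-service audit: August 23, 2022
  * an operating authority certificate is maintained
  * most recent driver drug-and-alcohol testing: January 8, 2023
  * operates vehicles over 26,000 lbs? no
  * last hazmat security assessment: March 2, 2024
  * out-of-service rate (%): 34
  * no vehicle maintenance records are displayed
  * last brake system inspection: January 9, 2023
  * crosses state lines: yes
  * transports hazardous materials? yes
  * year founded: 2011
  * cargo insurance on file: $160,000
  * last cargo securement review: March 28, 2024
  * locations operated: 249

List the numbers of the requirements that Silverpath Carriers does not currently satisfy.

2, 5, 8, 10

1. operating authority certificate present → met
2. out-of-service rate (%) 34 > 26 → not met
3. hazmat security assessment 113 days ago vs limit 120 → met
4. condition 'operates vehicles over 26,000 lbs' does not hold → requirement n/a → met
5. driver drug-and-alcohol testing 532 days ago vs limit 365 → not met
6. brake system inspection 531 days ago vs limit 540 → met
7. cargo insurance $160,000 ≥ $150,000 → met
8. condition 'transports hazardous materials' holds; hours-of-service audit 670 days ago vs limit 540 → not met
9. cargo securement review 87 days ago vs limit 120 → met
10. condition 'crosses state lines' holds; vehicle maintenance records absent → not met
Not met: 2, 5, 8, 10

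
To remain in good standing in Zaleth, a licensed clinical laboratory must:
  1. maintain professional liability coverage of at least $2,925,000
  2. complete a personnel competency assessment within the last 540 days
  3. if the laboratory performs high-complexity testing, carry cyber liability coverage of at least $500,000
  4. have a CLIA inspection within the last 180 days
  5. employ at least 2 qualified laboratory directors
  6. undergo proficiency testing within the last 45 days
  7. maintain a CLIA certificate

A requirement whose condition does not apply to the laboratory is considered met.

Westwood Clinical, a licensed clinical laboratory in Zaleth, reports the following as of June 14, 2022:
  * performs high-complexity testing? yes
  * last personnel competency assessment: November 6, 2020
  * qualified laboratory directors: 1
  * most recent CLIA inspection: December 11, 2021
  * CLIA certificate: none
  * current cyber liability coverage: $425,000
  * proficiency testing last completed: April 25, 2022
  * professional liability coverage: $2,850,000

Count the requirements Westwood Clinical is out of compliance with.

1. professional liability coverage $2,850,000 < $2,925,000 → not met
2. personnel competency assessment 585 days ago vs limit 540 → not met
3. condition 'performs high-complexity testing' holds; cyber liability coverage $425,000 < $500,000 → not met
4. CLIA inspection 185 days ago vs limit 180 → not met
5. qualified laboratory directors 1 < 2 → not met
6. proficiency testing 50 days ago vs limit 45 → not met
7. CLIA certificate absent → not met
Not met: 7 of 7

7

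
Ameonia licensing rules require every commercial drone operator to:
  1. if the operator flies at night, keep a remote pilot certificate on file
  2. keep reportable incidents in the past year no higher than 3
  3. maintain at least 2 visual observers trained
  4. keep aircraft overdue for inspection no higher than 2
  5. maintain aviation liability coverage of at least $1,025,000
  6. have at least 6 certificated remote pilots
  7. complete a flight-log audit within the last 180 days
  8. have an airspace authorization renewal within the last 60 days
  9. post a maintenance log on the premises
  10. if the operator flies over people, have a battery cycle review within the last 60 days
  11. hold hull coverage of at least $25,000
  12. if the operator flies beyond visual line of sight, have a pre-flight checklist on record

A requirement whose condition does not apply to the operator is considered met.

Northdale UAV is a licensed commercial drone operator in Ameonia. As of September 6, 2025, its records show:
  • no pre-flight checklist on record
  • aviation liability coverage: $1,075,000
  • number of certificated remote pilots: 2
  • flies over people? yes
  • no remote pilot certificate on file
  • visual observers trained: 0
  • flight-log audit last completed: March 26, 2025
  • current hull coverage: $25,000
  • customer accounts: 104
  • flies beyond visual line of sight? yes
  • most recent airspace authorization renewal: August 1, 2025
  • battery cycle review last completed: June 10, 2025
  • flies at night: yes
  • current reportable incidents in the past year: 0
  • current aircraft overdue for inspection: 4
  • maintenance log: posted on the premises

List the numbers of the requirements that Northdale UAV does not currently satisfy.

1. condition 'flies at night' holds; remote pilot certificate absent → not met
2. reportable incidents in the past year 0 ≤ 3 → met
3. visual observers trained 0 < 2 → not met
4. aircraft overdue for inspection 4 > 2 → not met
5. aviation liability coverage $1,075,000 ≥ $1,025,000 → met
6. certificated remote pilots 2 < 6 → not met
7. flight-log audit 164 days ago vs limit 180 → met
8. airspace authorization renewal 36 days ago vs limit 60 → met
9. maintenance log present → met
10. condition 'flies over people' holds; battery cycle review 88 days ago vs limit 60 → not met
11. hull coverage $25,000 ≥ $25,000 → met
12. condition 'flies beyond visual line of sight' holds; pre-flight checklist absent → not met
Not met: 1, 3, 4, 6, 10, 12

1, 3, 4, 6, 10, 12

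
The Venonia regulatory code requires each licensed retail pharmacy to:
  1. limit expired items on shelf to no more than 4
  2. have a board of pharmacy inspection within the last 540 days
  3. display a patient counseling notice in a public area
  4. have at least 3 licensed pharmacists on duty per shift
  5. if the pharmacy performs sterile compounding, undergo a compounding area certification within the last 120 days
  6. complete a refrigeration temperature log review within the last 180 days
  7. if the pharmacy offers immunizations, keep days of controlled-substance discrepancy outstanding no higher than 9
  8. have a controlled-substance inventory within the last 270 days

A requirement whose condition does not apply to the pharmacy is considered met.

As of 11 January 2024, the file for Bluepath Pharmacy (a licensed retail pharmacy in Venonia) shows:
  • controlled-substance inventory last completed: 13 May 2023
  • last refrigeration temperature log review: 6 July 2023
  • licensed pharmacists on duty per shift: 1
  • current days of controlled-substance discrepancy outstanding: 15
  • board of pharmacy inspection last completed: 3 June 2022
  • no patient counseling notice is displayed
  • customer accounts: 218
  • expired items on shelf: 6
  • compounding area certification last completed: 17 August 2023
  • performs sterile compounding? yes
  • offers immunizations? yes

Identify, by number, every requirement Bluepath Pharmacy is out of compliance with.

1. expired items on shelf 6 > 4 → not met
2. board of pharmacy inspection 587 days ago vs limit 540 → not met
3. patient counseling notice absent → not met
4. licensed pharmacists on duty per shift 1 < 3 → not met
5. condition 'performs sterile compounding' holds; compounding area certification 147 days ago vs limit 120 → not met
6. refrigeration temperature log review 189 days ago vs limit 180 → not met
7. condition 'offers immunizations' holds; days of controlled-substance discrepancy outstanding 15 > 9 → not met
8. controlled-substance inventory 243 days ago vs limit 270 → met
Not met: 1, 2, 3, 4, 5, 6, 7

1, 2, 3, 4, 5, 6, 7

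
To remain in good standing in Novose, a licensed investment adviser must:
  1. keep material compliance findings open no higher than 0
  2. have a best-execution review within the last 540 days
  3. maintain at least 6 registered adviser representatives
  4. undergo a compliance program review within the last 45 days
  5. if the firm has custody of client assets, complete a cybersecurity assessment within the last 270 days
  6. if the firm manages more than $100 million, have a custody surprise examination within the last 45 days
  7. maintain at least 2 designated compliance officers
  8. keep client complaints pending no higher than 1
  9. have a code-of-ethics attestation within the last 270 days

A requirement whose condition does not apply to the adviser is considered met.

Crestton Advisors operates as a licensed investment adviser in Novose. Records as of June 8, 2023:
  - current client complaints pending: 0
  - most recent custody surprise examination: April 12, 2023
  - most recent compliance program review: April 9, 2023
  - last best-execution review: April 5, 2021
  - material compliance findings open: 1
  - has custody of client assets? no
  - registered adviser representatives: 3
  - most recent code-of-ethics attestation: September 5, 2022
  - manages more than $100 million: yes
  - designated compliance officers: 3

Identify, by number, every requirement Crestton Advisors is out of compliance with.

1. material compliance findings open 1 > 0 → not met
2. best-execution review 794 days ago vs limit 540 → not met
3. registered adviser representatives 3 < 6 → not met
4. compliance program review 60 days ago vs limit 45 → not met
5. condition 'has custody of client assets' does not hold → requirement n/a → met
6. condition 'manages more than $100 million' holds; custody surprise examination 57 days ago vs limit 45 → not met
7. designated compliance officers 3 ≥ 2 → met
8. client complaints pending 0 ≤ 1 → met
9. code-of-ethics attestation 276 days ago vs limit 270 → not met
Not met: 1, 2, 3, 4, 6, 9

1, 2, 3, 4, 6, 9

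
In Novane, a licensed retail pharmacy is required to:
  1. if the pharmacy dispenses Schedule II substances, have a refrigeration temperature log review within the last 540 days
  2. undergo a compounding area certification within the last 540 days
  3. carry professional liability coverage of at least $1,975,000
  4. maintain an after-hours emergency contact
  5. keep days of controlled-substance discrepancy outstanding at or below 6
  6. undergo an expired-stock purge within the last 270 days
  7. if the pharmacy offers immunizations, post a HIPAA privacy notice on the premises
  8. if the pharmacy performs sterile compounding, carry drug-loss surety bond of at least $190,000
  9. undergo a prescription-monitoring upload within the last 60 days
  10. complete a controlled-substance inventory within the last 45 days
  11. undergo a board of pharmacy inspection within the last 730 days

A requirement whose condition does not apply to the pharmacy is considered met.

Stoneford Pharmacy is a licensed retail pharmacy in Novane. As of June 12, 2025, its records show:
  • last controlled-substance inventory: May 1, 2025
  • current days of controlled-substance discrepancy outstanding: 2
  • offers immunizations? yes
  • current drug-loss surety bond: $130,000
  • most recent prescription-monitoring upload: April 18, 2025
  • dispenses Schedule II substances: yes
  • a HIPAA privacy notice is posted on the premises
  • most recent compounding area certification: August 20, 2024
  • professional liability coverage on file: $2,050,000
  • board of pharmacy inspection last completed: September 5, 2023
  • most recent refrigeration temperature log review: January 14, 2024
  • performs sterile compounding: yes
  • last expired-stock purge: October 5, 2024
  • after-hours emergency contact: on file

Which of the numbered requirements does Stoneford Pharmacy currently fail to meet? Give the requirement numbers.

1. condition 'dispenses Schedule II substances' holds; refrigeration temperature log review 515 days ago vs limit 540 → met
2. compounding area certification 296 days ago vs limit 540 → met
3. professional liability coverage $2,050,000 ≥ $1,975,000 → met
4. after-hours emergency contact present → met
5. days of controlled-substance discrepancy outstanding 2 ≤ 6 → met
6. expired-stock purge 250 days ago vs limit 270 → met
7. condition 'offers immunizations' holds; HIPAA privacy notice present → met
8. condition 'performs sterile compounding' holds; drug-loss surety bond $130,000 < $190,000 → not met
9. prescription-monitoring upload 55 days ago vs limit 60 → met
10. controlled-substance inventory 42 days ago vs limit 45 → met
11. board of pharmacy inspection 646 days ago vs limit 730 → met
Not met: 8

8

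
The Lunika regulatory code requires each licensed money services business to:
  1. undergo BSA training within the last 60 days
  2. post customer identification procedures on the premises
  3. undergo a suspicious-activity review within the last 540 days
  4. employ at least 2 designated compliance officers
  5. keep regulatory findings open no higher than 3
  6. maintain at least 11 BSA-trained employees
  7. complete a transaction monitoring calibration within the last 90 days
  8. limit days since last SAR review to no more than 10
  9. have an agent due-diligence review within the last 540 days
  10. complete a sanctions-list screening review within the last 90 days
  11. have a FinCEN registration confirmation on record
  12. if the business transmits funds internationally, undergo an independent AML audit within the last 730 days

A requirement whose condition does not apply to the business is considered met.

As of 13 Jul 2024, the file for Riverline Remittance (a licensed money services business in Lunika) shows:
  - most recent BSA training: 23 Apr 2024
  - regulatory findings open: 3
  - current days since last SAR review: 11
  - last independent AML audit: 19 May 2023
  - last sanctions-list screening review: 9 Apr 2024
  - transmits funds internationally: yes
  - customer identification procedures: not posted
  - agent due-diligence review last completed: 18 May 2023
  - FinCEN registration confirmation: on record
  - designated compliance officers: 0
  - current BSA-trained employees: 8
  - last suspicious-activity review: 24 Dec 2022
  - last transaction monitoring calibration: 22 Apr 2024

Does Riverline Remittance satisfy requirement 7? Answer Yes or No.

Yes

7. transaction monitoring calibration 82 days ago vs limit 90 → met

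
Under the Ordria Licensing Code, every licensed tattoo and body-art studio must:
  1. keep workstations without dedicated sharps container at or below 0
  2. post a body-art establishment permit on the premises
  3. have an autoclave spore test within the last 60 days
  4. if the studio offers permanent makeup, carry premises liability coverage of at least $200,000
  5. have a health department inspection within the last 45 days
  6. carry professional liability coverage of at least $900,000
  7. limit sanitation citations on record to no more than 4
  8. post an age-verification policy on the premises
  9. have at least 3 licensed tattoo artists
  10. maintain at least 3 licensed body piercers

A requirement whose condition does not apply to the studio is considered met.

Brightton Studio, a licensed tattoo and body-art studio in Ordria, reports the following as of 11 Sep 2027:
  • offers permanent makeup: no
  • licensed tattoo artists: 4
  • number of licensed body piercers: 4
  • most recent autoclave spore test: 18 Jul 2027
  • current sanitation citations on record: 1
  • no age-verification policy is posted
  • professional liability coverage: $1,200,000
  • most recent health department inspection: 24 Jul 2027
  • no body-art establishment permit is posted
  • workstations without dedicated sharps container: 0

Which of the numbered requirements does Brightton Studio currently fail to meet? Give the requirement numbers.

2, 5, 8

1. workstations without dedicated sharps container 0 ≤ 0 → met
2. body-art establishment permit absent → not met
3. autoclave spore test 55 days ago vs limit 60 → met
4. condition 'offers permanent makeup' does not hold → requirement n/a → met
5. health department inspection 49 days ago vs limit 45 → not met
6. professional liability coverage $1,200,000 ≥ $900,000 → met
7. sanitation citations on record 1 ≤ 4 → met
8. age-verification policy absent → not met
9. licensed tattoo artists 4 ≥ 3 → met
10. licensed body piercers 4 ≥ 3 → met
Not met: 2, 5, 8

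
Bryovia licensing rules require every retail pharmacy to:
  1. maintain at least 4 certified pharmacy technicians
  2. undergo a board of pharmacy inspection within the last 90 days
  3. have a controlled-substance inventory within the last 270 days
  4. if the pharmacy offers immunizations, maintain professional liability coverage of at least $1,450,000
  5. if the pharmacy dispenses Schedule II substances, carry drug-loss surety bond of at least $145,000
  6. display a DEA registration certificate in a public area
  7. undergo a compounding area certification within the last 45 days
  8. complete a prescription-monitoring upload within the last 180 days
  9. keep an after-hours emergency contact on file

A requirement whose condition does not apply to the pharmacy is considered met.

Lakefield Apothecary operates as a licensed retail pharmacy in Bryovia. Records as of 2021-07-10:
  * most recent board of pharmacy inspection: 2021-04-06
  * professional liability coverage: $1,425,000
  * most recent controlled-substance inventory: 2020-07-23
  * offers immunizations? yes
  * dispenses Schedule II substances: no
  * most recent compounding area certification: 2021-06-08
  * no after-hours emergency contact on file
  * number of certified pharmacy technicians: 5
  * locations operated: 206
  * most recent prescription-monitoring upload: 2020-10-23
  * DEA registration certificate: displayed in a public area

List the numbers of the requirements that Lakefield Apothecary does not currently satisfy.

2, 3, 4, 8, 9

1. certified pharmacy technicians 5 ≥ 4 → met
2. board of pharmacy inspection 95 days ago vs limit 90 → not met
3. controlled-substance inventory 352 days ago vs limit 270 → not met
4. condition 'offers immunizations' holds; professional liability coverage $1,425,000 < $1,450,000 → not met
5. condition 'dispenses Schedule II substances' does not hold → requirement n/a → met
6. DEA registration certificate present → met
7. compounding area certification 32 days ago vs limit 45 → met
8. prescription-monitoring upload 260 days ago vs limit 180 → not met
9. after-hours emergency contact absent → not met
Not met: 2, 3, 4, 8, 9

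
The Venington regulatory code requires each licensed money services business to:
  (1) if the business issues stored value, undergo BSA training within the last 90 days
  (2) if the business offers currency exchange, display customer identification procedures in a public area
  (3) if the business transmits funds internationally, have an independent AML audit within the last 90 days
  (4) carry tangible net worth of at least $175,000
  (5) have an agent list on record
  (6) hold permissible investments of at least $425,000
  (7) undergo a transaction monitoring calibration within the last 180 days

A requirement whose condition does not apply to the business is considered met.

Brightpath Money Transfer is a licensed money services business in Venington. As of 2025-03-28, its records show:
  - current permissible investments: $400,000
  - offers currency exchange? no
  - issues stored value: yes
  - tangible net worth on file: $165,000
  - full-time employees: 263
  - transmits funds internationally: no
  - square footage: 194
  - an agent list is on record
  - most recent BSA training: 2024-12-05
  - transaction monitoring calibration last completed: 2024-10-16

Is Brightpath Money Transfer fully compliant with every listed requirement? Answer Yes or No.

No

1. condition 'issues stored value' holds; BSA training 113 days ago vs limit 90 → not met
2. condition 'offers currency exchange' does not hold → requirement n/a → met
3. condition 'transmits funds internationally' does not hold → requirement n/a → met
4. tangible net worth $165,000 < $175,000 → not met
5. agent list present → met
6. permissible investments $400,000 < $425,000 → not met
7. transaction monitoring calibration 163 days ago vs limit 180 → met
Not met: 1, 4, 6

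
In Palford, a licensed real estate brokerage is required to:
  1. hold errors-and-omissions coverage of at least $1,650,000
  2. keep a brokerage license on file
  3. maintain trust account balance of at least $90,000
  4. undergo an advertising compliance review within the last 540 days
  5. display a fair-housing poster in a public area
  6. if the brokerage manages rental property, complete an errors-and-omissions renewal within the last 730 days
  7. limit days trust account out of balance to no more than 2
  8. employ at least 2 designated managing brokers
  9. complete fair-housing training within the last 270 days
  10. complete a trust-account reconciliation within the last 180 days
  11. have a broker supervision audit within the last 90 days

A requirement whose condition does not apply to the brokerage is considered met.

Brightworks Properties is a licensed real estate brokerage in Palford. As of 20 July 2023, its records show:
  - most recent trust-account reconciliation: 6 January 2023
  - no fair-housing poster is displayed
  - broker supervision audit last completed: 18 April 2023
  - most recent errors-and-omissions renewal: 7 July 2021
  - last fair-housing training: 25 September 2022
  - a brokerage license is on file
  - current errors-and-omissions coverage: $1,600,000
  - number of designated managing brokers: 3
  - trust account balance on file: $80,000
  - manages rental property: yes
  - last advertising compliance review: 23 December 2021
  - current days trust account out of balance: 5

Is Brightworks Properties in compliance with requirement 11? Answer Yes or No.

11. broker supervision audit 93 days ago vs limit 90 → not met

No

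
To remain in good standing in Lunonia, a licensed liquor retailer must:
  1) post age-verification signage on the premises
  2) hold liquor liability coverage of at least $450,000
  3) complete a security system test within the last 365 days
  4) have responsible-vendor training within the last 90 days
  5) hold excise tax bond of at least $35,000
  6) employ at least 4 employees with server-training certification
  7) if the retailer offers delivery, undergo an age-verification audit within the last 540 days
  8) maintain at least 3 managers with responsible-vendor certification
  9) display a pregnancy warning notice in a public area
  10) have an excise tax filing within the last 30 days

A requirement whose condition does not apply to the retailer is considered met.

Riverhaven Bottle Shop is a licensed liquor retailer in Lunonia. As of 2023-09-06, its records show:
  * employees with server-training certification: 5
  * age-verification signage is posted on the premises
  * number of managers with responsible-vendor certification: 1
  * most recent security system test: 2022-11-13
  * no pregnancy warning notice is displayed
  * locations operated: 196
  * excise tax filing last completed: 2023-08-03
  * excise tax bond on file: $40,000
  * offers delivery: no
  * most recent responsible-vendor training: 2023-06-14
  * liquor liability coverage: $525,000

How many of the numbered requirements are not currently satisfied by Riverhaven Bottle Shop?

1. age-verification signage present → met
2. liquor liability coverage $525,000 ≥ $450,000 → met
3. security system test 297 days ago vs limit 365 → met
4. responsible-vendor training 84 days ago vs limit 90 → met
5. excise tax bond $40,000 ≥ $35,000 → met
6. employees with server-training certification 5 ≥ 4 → met
7. condition 'offers delivery' does not hold → requirement n/a → met
8. managers with responsible-vendor certification 1 < 3 → not met
9. pregnancy warning notice absent → not met
10. excise tax filing 34 days ago vs limit 30 → not met
Not met: 3 of 10

3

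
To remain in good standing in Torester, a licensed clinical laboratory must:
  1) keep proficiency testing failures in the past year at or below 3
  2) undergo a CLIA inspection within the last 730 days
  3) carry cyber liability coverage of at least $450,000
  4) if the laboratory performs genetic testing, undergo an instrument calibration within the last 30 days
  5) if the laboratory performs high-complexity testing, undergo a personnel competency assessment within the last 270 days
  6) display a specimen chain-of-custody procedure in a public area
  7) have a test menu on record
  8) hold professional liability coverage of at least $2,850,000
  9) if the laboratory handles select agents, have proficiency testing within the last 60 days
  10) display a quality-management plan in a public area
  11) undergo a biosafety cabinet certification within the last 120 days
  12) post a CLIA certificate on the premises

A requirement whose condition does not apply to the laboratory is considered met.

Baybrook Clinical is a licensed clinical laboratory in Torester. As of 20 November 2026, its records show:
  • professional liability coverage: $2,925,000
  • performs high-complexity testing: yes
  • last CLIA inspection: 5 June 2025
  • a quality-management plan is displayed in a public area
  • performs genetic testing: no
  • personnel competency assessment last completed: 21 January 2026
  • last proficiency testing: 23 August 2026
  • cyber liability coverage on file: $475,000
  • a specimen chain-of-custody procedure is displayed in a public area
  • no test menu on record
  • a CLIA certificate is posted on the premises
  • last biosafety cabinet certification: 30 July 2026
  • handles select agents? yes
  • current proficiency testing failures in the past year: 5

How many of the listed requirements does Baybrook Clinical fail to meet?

1. proficiency testing failures in the past year 5 > 3 → not met
2. CLIA inspection 533 days ago vs limit 730 → met
3. cyber liability coverage $475,000 ≥ $450,000 → met
4. condition 'performs genetic testing' does not hold → requirement n/a → met
5. condition 'performs high-complexity testing' holds; personnel competency assessment 303 days ago vs limit 270 → not met
6. specimen chain-of-custody procedure present → met
7. test menu absent → not met
8. professional liability coverage $2,925,000 ≥ $2,850,000 → met
9. condition 'handles select agents' holds; proficiency testing 89 days ago vs limit 60 → not met
10. quality-management plan present → met
11. biosafety cabinet certification 113 days ago vs limit 120 → met
12. CLIA certificate present → met
Not met: 4 of 12

4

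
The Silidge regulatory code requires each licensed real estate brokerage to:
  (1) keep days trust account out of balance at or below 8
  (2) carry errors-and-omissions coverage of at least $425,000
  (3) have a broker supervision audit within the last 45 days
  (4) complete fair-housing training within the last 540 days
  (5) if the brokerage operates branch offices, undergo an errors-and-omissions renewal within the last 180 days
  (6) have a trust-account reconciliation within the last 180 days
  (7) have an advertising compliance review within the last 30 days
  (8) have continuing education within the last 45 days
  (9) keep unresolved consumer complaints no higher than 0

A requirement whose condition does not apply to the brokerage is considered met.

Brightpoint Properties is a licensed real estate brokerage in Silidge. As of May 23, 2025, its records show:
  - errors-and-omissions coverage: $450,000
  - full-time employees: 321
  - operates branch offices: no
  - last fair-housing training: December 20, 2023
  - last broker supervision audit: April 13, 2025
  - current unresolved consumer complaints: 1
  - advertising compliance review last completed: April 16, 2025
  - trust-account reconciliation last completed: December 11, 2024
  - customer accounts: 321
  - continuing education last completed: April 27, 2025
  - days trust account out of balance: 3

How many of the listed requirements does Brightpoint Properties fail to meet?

1. days trust account out of balance 3 ≤ 8 → met
2. errors-and-omissions coverage $450,000 ≥ $425,000 → met
3. broker supervision audit 40 days ago vs limit 45 → met
4. fair-housing training 520 days ago vs limit 540 → met
5. condition 'operates branch offices' does not hold → requirement n/a → met
6. trust-account reconciliation 163 days ago vs limit 180 → met
7. advertising compliance review 37 days ago vs limit 30 → not met
8. continuing education 26 days ago vs limit 45 → met
9. unresolved consumer complaints 1 > 0 → not met
Not met: 2 of 9

2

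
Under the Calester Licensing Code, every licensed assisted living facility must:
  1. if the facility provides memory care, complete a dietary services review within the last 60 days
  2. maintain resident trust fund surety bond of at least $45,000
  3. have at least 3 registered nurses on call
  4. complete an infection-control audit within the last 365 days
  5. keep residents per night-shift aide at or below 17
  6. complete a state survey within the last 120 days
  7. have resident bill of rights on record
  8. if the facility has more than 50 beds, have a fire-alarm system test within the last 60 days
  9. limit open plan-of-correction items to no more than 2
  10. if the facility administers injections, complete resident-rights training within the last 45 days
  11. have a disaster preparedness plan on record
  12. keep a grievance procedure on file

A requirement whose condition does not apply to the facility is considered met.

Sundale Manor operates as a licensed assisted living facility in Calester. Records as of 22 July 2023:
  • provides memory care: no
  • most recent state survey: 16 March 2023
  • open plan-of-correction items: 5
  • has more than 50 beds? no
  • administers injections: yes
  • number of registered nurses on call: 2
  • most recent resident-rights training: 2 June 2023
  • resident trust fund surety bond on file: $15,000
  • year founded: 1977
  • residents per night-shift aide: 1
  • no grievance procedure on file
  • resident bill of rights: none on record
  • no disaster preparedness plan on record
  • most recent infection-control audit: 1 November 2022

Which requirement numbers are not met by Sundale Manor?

2, 3, 6, 7, 9, 10, 11, 12

1. condition 'provides memory care' does not hold → requirement n/a → met
2. resident trust fund surety bond $15,000 < $45,000 → not met
3. registered nurses on call 2 < 3 → not met
4. infection-control audit 263 days ago vs limit 365 → met
5. residents per night-shift aide 1 ≤ 17 → met
6. state survey 128 days ago vs limit 120 → not met
7. resident bill of rights absent → not met
8. condition 'has more than 50 beds' does not hold → requirement n/a → met
9. open plan-of-correction items 5 > 2 → not met
10. condition 'administers injections' holds; resident-rights training 50 days ago vs limit 45 → not met
11. disaster preparedness plan absent → not met
12. grievance procedure absent → not met
Not met: 2, 3, 6, 7, 9, 10, 11, 12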